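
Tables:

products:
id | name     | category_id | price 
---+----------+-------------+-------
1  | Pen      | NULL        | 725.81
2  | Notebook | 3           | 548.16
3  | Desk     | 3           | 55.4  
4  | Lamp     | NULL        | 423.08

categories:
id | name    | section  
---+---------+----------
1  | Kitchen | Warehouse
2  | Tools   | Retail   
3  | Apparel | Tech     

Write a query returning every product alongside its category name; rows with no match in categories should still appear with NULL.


LEFT JOIN keeps every row from products (the left table); where category_id has no match in categories, the category columns become NULL. Walk through each product:
  - product 1 (Pen): category_id=NULL, no match -> kept with NULL
  - product 2 (Notebook): category_id=3 -> matches Apparel
  - product 3 (Desk): category_id=3 -> matches Apparel
  - product 4 (Lamp): category_id=NULL, no match -> kept with NULL
All 4 rows appear; 2 have NULL category.

SQL:
SELECT a.name, b.name AS category
FROM products a
LEFT JOIN categories b ON a.category_id = b.id

Result:
name     | category
---------+---------
Pen      | NULL    
Notebook | Apparel 
Desk     | Apparel 
Lamp     | NULL    


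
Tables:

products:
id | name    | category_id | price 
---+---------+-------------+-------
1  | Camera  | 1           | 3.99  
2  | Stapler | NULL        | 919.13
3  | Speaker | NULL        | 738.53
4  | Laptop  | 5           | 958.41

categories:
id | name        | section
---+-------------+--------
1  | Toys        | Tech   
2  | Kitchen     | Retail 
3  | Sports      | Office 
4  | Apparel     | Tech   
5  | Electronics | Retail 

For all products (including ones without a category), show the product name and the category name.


LEFT JOIN keeps every row from products (the left table); where category_id has no match in categories, the category columns become NULL. Walk through each product:
  - product 1 (Camera): category_id=1 -> matches Toys
  - product 2 (Stapler): category_id=NULL, no match -> kept with NULL
  - product 3 (Speaker): category_id=NULL, no match -> kept with NULL
  - product 4 (Laptop): category_id=5 -> matches Electronics
All 4 rows appear; 2 have NULL category.

SQL:
SELECT a.name, b.name AS category
FROM products a
LEFT JOIN categories b ON a.category_id = b.id

Result:
name    | category   
--------+------------
Camera  | Toys       
Stapler | NULL       
Speaker | NULL       
Laptop  | Electronics


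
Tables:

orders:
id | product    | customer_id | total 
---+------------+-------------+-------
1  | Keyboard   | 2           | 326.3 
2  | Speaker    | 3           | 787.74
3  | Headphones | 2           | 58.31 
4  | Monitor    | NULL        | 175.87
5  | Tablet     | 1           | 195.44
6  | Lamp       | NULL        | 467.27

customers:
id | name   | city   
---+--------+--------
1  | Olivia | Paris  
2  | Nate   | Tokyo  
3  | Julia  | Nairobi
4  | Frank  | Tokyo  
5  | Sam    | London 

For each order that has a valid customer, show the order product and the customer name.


INNER JOIN keeps only orders rows whose customer_id matches an id in customers. Walk through each order:
  - order 1 (Keyboard): customer_id=2 -> matches Nate
  - order 2 (Speaker): customer_id=3 -> matches Julia
  - order 3 (Headphones): customer_id=2 -> matches Nate
  - order 4 (Monitor): customer_id=NULL, no match -> dropped
  - order 5 (Tablet): customer_id=1 -> matches Olivia
  - order 6 (Lamp): customer_id=NULL, no match -> dropped
So 2 of 6 rows are dropped.

SQL:
SELECT a.product, b.name AS customer
FROM orders a
INNER JOIN customers b ON a.customer_id = b.id

Result:
product    | customer
-----------+---------
Keyboard   | Nate    
Speaker    | Julia   
Headphones | Nate    
Tablet     | Olivia  


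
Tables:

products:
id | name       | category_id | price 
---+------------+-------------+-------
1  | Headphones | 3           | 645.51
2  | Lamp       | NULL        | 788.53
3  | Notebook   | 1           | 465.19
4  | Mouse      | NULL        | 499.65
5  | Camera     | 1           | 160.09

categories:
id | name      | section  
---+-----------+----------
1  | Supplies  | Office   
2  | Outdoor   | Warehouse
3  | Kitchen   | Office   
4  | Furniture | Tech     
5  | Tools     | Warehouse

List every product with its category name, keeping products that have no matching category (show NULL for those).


LEFT JOIN keeps every row from products (the left table); where category_id has no match in categories, the category columns become NULL. Walk through each product:
  - product 1 (Headphones): category_id=3 -> matches Kitchen
  - product 2 (Lamp): category_id=NULL, no match -> kept with NULL
  - product 3 (Notebook): category_id=1 -> matches Supplies
  - product 4 (Mouse): category_id=NULL, no match -> kept with NULL
  - product 5 (Camera): category_id=1 -> matches Supplies
All 5 rows appear; 2 have NULL category.

SQL:
SELECT a.name, b.name AS category
FROM products a
LEFT JOIN categories b ON a.category_id = b.id

Result:
name       | category
-----------+---------
Headphones | Kitchen 
Lamp       | NULL    
Notebook   | Supplies
Mouse      | NULL    
Camera     | Supplies


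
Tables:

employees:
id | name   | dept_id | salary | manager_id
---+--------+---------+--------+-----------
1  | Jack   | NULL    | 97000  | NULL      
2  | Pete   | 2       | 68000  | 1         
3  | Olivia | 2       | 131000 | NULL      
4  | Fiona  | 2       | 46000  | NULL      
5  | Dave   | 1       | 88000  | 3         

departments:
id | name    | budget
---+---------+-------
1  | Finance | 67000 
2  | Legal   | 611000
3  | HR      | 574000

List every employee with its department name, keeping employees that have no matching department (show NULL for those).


LEFT JOIN keeps every row from employees (the left table); where dept_id has no match in departments, the department columns become NULL. Walk through each employee:
  - employee 1 (Jack): dept_id=NULL, no match -> kept with NULL
  - employee 2 (Pete): dept_id=2 -> matches Legal
  - employee 3 (Olivia): dept_id=2 -> matches Legal
  - employee 4 (Fiona): dept_id=2 -> matches Legal
  - employee 5 (Dave): dept_id=1 -> matches Finance
All 5 rows appear; 1 has NULL department.

SQL:
SELECT a.name, b.name AS department
FROM employees a
LEFT JOIN departments b ON a.dept_id = b.id

Result:
name   | department
-------+-----------
Jack   | NULL      
Pete   | Legal     
Olivia | Legal     
Fiona  | Legal     
Dave   | Finance   


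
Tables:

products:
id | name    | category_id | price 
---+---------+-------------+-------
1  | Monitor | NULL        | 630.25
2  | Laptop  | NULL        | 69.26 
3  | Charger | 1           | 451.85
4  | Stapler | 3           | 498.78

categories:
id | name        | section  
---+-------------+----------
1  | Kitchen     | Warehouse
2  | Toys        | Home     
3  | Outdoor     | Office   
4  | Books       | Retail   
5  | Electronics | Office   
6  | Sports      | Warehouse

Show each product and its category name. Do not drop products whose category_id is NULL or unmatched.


LEFT JOIN keeps every row from products (the left table); where category_id has no match in categories, the category columns become NULL. Walk through each product:
  - product 1 (Monitor): category_id=NULL, no match -> kept with NULL
  - product 2 (Laptop): category_id=NULL, no match -> kept with NULL
  - product 3 (Charger): category_id=1 -> matches Kitchen
  - product 4 (Stapler): category_id=3 -> matches Outdoor
All 4 rows appear; 2 have NULL category.

SQL:
SELECT a.name, b.name AS category
FROM products a
LEFT JOIN categories b ON a.category_id = b.id

Result:
name    | category
--------+---------
Monitor | NULL    
Laptop  | NULL    
Charger | Kitchen 
Stapler | Outdoor 


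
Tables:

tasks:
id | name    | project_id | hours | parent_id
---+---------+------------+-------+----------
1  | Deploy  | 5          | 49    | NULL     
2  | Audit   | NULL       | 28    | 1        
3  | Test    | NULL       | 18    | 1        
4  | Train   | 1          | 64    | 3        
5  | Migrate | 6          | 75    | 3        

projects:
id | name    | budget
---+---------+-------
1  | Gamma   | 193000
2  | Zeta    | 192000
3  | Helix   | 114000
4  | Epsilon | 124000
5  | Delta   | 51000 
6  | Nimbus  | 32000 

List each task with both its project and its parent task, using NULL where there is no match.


Two LEFT JOINs from the same base table tasks: one to projects via project_id, one to tasks itself via parent_id. Both are LEFT so every task is preserved.
Match against projects:
  - task 1 (Deploy): project_id=5 -> matches Delta
  - task 2 (Audit): project_id=NULL, no match -> kept with NULL
  - task 3 (Test): project_id=NULL, no match -> kept with NULL
  - task 4 (Train): project_id=1 -> matches Gamma
  - task 5 (Migrate): project_id=6 -> matches Nimbus
Match against tasks (self):
  - task 1 (Deploy): parent_id=NULL -> NULL
  - task 2 (Audit): parent_id=1 -> Deploy
  - task 3 (Test): parent_id=1 -> Deploy
  - task 4 (Train): parent_id=3 -> Test
  - task 5 (Migrate): parent_id=3 -> Test

SQL:
SELECT a.name, b.name AS project, c.name AS parent
FROM tasks a
LEFT JOIN projects b ON a.project_id = b.id
LEFT JOIN tasks c ON a.parent_id = c.id

Result:
name    | project | parent
--------+---------+-------
Deploy  | Delta   | NULL  
Audit   | NULL    | Deploy
Test    | NULL    | Deploy
Train   | Gamma   | Test  
Migrate | Nimbus  | Test  


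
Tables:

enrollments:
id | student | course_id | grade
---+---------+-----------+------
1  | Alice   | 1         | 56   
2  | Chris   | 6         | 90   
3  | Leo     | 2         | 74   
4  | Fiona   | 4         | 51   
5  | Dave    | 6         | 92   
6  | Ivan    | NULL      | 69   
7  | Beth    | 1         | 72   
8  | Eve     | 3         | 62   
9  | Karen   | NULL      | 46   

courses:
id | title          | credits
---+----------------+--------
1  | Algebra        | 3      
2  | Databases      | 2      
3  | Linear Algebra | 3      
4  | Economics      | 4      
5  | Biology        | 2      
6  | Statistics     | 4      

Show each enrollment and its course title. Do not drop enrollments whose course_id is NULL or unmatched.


LEFT JOIN keeps every row from enrollments (the left table); where course_id has no match in courses, the course columns become NULL. Walk through each enrollment:
  - enrollment 1 (Alice): course_id=1 -> matches Algebra
  - enrollment 2 (Chris): course_id=6 -> matches Statistics
  - enrollment 3 (Leo): course_id=2 -> matches Databases
  - enrollment 4 (Fiona): course_id=4 -> matches Economics
  - enrollment 5 (Dave): course_id=6 -> matches Statistics
  - enrollment 6 (Ivan): course_id=NULL, no match -> kept with NULL
  - enrollment 7 (Beth): course_id=1 -> matches Algebra
  - enrollment 8 (Eve): course_id=3 -> matches Linear Algebra
  - enrollment 9 (Karen): course_id=NULL, no match -> kept with NULL
All 9 rows appear; 2 have NULL course.

SQL:
SELECT a.student, b.title AS course
FROM enrollments a
LEFT JOIN courses b ON a.course_id = b.id

Result:
student | course        
--------+---------------
Alice   | Algebra       
Chris   | Statistics    
Leo     | Databases     
Fiona   | Economics     
Dave    | Statistics    
Ivan    | NULL          
Beth    | Algebra       
Eve     | Linear Algebra
Karen   | NULL          


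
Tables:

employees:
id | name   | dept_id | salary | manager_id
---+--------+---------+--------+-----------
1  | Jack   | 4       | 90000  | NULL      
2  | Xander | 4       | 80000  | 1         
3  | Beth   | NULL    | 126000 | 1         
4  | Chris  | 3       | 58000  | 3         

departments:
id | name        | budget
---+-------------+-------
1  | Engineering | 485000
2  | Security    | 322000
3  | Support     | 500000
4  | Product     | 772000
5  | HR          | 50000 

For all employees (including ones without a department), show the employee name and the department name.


LEFT JOIN keeps every row from employees (the left table); where dept_id has no match in departments, the department columns become NULL. Walk through each employee:
  - employee 1 (Jack): dept_id=4 -> matches Product
  - employee 2 (Xander): dept_id=4 -> matches Product
  - employee 3 (Beth): dept_id=NULL, no match -> kept with NULL
  - employee 4 (Chris): dept_id=3 -> matches Support
All 4 rows appear; 1 has NULL department.

SQL:
SELECT a.name, b.name AS department
FROM employees a
LEFT JOIN departments b ON a.dept_id = b.id

Result:
name   | department
-------+-----------
Jack   | Product   
Xander | Product   
Beth   | NULL      
Chris  | Support   


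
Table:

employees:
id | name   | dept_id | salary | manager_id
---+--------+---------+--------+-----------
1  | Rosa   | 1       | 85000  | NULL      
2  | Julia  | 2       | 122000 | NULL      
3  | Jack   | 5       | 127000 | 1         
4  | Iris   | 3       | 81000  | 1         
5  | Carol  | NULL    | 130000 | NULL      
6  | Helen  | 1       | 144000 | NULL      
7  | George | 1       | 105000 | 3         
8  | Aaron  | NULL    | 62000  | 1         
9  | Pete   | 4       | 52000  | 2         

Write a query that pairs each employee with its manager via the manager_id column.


This is a self-join: employees is joined to a second copy of itself, matching each row's manager_id to another row's id. Use LEFT JOIN so rows with manager_id=NULL are kept.
  - employee 1 (Rosa): manager_id=NULL -> NULL
  - employee 2 (Julia): manager_id=NULL -> NULL
  - employee 3 (Jack): manager_id=1 -> Rosa
  - employee 4 (Iris): manager_id=1 -> Rosa
  - employee 5 (Carol): manager_id=NULL -> NULL
  - employee 6 (Helen): manager_id=NULL -> NULL
  - employee 7 (George): manager_id=3 -> Jack
  - employee 8 (Aaron): manager_id=1 -> Rosa
  - employee 9 (Pete): manager_id=2 -> Julia

SQL:
SELECT a.name AS item, b.name AS manager
FROM employees a
LEFT JOIN employees b ON a.manager_id = b.id

Result:
item   | manager
-------+--------
Rosa   | NULL   
Julia  | NULL   
Jack   | Rosa   
Iris   | Rosa   
Carol  | NULL   
Helen  | NULL   
George | Jack   
Aaron  | Rosa   
Pete   | Julia  


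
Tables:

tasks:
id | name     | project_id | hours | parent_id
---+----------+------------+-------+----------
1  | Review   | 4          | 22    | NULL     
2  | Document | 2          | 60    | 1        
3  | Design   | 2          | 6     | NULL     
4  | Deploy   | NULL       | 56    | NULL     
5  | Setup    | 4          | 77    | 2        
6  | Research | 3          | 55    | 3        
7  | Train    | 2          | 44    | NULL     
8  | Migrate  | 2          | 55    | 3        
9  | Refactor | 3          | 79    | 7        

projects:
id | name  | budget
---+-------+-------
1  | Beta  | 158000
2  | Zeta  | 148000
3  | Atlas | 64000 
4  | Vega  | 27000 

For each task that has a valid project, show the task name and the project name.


INNER JOIN keeps only tasks rows whose project_id matches an id in projects. Walk through each task:
  - task 1 (Review): project_id=4 -> matches Vega
  - task 2 (Document): project_id=2 -> matches Zeta
  - task 3 (Design): project_id=2 -> matches Zeta
  - task 4 (Deploy): project_id=NULL, no match -> dropped
  - task 5 (Setup): project_id=4 -> matches Vega
  - task 6 (Research): project_id=3 -> matches Atlas
  - task 7 (Train): project_id=2 -> matches Zeta
  - task 8 (Migrate): project_id=2 -> matches Zeta
  - task 9 (Refactor): project_id=3 -> matches Atlas
So 1 of 9 rows is dropped.

SQL:
SELECT a.name, b.name AS project
FROM tasks a
INNER JOIN projects b ON a.project_id = b.id

Result:
name     | project
---------+--------
Review   | Vega   
Document | Zeta   
Design   | Zeta   
Setup    | Vega   
Research | Atlas  
Train    | Zeta   
Migrate  | Zeta   
Refactor | Atlas  


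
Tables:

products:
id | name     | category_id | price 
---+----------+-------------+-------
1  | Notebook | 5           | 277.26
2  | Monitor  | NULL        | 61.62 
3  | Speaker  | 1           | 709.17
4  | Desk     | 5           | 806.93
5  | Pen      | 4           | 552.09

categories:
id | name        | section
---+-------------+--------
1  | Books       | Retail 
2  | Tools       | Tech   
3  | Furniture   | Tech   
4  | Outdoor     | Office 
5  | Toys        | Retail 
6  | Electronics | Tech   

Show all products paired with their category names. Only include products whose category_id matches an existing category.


INNER JOIN keeps only products rows whose category_id matches an id in categories. Walk through each product:
  - product 1 (Notebook): category_id=5 -> matches Toys
  - product 2 (Monitor): category_id=NULL, no match -> dropped
  - product 3 (Speaker): category_id=1 -> matches Books
  - product 4 (Desk): category_id=5 -> matches Toys
  - product 5 (Pen): category_id=4 -> matches Outdoor
So 1 of 5 rows is dropped.

SQL:
SELECT a.name, b.name AS category
FROM products a
INNER JOIN categories b ON a.category_id = b.id

Result:
name     | category
---------+---------
Notebook | Toys    
Speaker  | Books   
Desk     | Toys    
Pen      | Outdoor 


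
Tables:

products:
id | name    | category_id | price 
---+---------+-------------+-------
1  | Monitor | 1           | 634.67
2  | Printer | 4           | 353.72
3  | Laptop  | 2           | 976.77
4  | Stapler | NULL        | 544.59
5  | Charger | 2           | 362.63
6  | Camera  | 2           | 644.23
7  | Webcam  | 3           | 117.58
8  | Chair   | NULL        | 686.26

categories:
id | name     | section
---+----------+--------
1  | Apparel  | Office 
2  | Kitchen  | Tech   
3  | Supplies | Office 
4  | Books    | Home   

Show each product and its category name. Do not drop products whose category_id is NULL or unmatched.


LEFT JOIN keeps every row from products (the left table); where category_id has no match in categories, the category columns become NULL. Walk through each product:
  - product 1 (Monitor): category_id=1 -> matches Apparel
  - product 2 (Printer): category_id=4 -> matches Books
  - product 3 (Laptop): category_id=2 -> matches Kitchen
  - product 4 (Stapler): category_id=NULL, no match -> kept with NULL
  - product 5 (Charger): category_id=2 -> matches Kitchen
  - product 6 (Camera): category_id=2 -> matches Kitchen
  - product 7 (Webcam): category_id=3 -> matches Supplies
  - product 8 (Chair): category_id=NULL, no match -> kept with NULL
All 8 rows appear; 2 have NULL category.

SQL:
SELECT a.name, b.name AS category
FROM products a
LEFT JOIN categories b ON a.category_id = b.id

Result:
name    | category
--------+---------
Monitor | Apparel 
Printer | Books   
Laptop  | Kitchen 
Stapler | NULL    
Charger | Kitchen 
Camera  | Kitchen 
Webcam  | Supplies
Chair   | NULL    


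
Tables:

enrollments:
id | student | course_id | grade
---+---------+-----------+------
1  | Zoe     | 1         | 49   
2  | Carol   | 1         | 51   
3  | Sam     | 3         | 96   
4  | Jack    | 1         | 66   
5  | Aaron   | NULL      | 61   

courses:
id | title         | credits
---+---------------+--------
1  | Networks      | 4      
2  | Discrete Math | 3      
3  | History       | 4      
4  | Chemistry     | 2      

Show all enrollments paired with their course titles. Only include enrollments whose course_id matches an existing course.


INNER JOIN keeps only enrollments rows whose course_id matches an id in courses. Walk through each enrollment:
  - enrollment 1 (Zoe): course_id=1 -> matches Networks
  - enrollment 2 (Carol): course_id=1 -> matches Networks
  - enrollment 3 (Sam): course_id=3 -> matches History
  - enrollment 4 (Jack): course_id=1 -> matches Networks
  - enrollment 5 (Aaron): course_id=NULL, no match -> dropped
So 1 of 5 rows is dropped.

SQL:
SELECT a.student, b.title AS course
FROM enrollments a
INNER JOIN courses b ON a.course_id = b.id

Result:
student | course  
--------+---------
Zoe     | Networks
Carol   | Networks
Sam     | History 
Jack    | Networks


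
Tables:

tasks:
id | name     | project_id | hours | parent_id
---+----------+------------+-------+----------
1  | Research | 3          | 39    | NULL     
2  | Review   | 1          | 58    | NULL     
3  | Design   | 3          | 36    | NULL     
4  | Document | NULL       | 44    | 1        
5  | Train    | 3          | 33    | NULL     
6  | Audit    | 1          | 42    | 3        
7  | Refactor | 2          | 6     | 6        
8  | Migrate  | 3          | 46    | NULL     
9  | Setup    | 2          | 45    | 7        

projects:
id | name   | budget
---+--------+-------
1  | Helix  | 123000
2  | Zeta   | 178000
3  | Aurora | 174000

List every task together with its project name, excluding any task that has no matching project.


INNER JOIN keeps only tasks rows whose project_id matches an id in projects. Walk through each task:
  - task 1 (Research): project_id=3 -> matches Aurora
  - task 2 (Review): project_id=1 -> matches Helix
  - task 3 (Design): project_id=3 -> matches Aurora
  - task 4 (Document): project_id=NULL, no match -> dropped
  - task 5 (Train): project_id=3 -> matches Aurora
  - task 6 (Audit): project_id=1 -> matches Helix
  - task 7 (Refactor): project_id=2 -> matches Zeta
  - task 8 (Migrate): project_id=3 -> matches Aurora
  - task 9 (Setup): project_id=2 -> matches Zeta
So 1 of 9 rows is dropped.

SQL:
SELECT a.name, b.name AS project
FROM tasks a
INNER JOIN projects b ON a.project_id = b.id

Result:
name     | project
---------+--------
Research | Aurora 
Review   | Helix  
Design   | Aurora 
Train    | Aurora 
Audit    | Helix  
Refactor | Zeta   
Migrate  | Aurora 
Setup    | Zeta   


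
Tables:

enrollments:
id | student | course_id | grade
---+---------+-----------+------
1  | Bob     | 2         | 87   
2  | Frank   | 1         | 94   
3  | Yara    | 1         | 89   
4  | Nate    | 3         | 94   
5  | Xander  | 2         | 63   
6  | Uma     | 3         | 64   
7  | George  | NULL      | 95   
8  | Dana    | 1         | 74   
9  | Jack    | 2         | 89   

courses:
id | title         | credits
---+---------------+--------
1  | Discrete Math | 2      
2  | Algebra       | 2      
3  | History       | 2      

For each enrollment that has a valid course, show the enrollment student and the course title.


INNER JOIN keeps only enrollments rows whose course_id matches an id in courses. Walk through each enrollment:
  - enrollment 1 (Bob): course_id=2 -> matches Algebra
  - enrollment 2 (Frank): course_id=1 -> matches Discrete Math
  - enrollment 3 (Yara): course_id=1 -> matches Discrete Math
  - enrollment 4 (Nate): course_id=3 -> matches History
  - enrollment 5 (Xander): course_id=2 -> matches Algebra
  - enrollment 6 (Uma): course_id=3 -> matches History
  - enrollment 7 (George): course_id=NULL, no match -> dropped
  - enrollment 8 (Dana): course_id=1 -> matches Discrete Math
  - enrollment 9 (Jack): course_id=2 -> matches Algebra
So 1 of 9 rows is dropped.

SQL:
SELECT a.student, b.title AS course
FROM enrollments a
INNER JOIN courses b ON a.course_id = b.id

Result:
student | course       
--------+--------------
Bob     | Algebra      
Frank   | Discrete Math
Yara    | Discrete Math
Nate    | History      
Xander  | Algebra      
Uma     | History      
Dana    | Discrete Math
Jack    | Algebra      


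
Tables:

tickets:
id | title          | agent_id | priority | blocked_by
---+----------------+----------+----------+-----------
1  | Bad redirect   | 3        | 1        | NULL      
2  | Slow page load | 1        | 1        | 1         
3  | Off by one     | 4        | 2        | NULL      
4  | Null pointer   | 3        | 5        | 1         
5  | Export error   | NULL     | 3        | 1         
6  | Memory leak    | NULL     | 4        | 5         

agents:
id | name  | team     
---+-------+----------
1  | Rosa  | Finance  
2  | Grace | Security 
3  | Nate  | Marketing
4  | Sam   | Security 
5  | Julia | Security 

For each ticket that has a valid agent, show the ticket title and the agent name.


INNER JOIN keeps only tickets rows whose agent_id matches an id in agents. Walk through each ticket:
  - ticket 1 (Bad redirect): agent_id=3 -> matches Nate
  - ticket 2 (Slow page load): agent_id=1 -> matches Rosa
  - ticket 3 (Off by one): agent_id=4 -> matches Sam
  - ticket 4 (Null pointer): agent_id=3 -> matches Nate
  - ticket 5 (Export error): agent_id=NULL, no match -> dropped
  - ticket 6 (Memory leak): agent_id=NULL, no match -> dropped
So 2 of 6 rows are dropped.

SQL:
SELECT a.title, b.name AS agent
FROM tickets a
INNER JOIN agents b ON a.agent_id = b.id

Result:
title          | agent
---------------+------
Bad redirect   | Nate 
Slow page load | Rosa 
Off by one     | Sam  
Null pointer   | Nate 


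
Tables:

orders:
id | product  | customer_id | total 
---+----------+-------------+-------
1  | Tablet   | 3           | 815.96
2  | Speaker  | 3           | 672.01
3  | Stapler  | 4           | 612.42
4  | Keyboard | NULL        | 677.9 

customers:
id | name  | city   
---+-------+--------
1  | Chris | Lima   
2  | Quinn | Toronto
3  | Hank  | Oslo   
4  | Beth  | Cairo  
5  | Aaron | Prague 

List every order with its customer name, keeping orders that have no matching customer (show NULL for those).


LEFT JOIN keeps every row from orders (the left table); where customer_id has no match in customers, the customer columns become NULL. Walk through each order:
  - order 1 (Tablet): customer_id=3 -> matches Hank
  - order 2 (Speaker): customer_id=3 -> matches Hank
  - order 3 (Stapler): customer_id=4 -> matches Beth
  - order 4 (Keyboard): customer_id=NULL, no match -> kept with NULL
All 4 rows appear; 1 has NULL customer.

SQL:
SELECT a.product, b.name AS customer
FROM orders a
LEFT JOIN customers b ON a.customer_id = b.id

Result:
product  | customer
---------+---------
Tablet   | Hank    
Speaker  | Hank    
Stapler  | Beth    
Keyboard | NULL    


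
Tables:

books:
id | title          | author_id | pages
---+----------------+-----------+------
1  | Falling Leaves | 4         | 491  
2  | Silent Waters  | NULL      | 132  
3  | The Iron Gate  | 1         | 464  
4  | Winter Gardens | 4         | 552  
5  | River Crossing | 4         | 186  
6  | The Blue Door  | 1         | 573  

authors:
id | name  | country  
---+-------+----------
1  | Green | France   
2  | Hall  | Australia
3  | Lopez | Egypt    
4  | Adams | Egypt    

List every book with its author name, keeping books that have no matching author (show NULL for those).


LEFT JOIN keeps every row from books (the left table); where author_id has no match in authors, the author columns become NULL. Walk through each book:
  - book 1 (Falling Leaves): author_id=4 -> matches Adams
  - book 2 (Silent Waters): author_id=NULL, no match -> kept with NULL
  - book 3 (The Iron Gate): author_id=1 -> matches Green
  - book 4 (Winter Gardens): author_id=4 -> matches Adams
  - book 5 (River Crossing): author_id=4 -> matches Adams
  - book 6 (The Blue Door): author_id=1 -> matches Green
All 6 rows appear; 1 has NULL author.

SQL:
SELECT a.title, b.name AS author
FROM books a
LEFT JOIN authors b ON a.author_id = b.id

Result:
title          | author
---------------+-------
Falling Leaves | Adams 
Silent Waters  | NULL  
The Iron Gate  | Green 
Winter Gardens | Adams 
River Crossing | Adams 
The Blue Door  | Green 


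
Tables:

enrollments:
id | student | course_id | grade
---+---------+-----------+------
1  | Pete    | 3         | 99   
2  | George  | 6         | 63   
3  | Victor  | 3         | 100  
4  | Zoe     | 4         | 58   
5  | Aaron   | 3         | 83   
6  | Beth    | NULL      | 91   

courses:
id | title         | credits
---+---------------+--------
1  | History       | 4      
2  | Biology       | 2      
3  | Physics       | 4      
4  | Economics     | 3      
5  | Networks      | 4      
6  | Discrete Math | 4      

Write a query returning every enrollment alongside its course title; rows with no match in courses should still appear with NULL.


LEFT JOIN keeps every row from enrollments (the left table); where course_id has no match in courses, the course columns become NULL. Walk through each enrollment:
  - enrollment 1 (Pete): course_id=3 -> matches Physics
  - enrollment 2 (George): course_id=6 -> matches Discrete Math
  - enrollment 3 (Victor): course_id=3 -> matches Physics
  - enrollment 4 (Zoe): course_id=4 -> matches Economics
  - enrollment 5 (Aaron): course_id=3 -> matches Physics
  - enrollment 6 (Beth): course_id=NULL, no match -> kept with NULL
All 6 rows appear; 1 has NULL course.

SQL:
SELECT a.student, b.title AS course
FROM enrollments a
LEFT JOIN courses b ON a.course_id = b.id

Result:
student | course       
--------+--------------
Pete    | Physics      
George  | Discrete Math
Victor  | Physics      
Zoe     | Economics    
Aaron   | Physics      
Beth    | NULL         


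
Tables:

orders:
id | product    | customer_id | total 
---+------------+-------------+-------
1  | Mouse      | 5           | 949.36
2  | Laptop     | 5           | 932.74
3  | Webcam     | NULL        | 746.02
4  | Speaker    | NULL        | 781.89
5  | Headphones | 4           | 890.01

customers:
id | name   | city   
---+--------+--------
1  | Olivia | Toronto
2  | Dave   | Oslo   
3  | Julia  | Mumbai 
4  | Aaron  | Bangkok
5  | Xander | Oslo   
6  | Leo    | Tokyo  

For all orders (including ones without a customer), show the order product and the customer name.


LEFT JOIN keeps every row from orders (the left table); where customer_id has no match in customers, the customer columns become NULL. Walk through each order:
  - order 1 (Mouse): customer_id=5 -> matches Xander
  - order 2 (Laptop): customer_id=5 -> matches Xander
  - order 3 (Webcam): customer_id=NULL, no match -> kept with NULL
  - order 4 (Speaker): customer_id=NULL, no match -> kept with NULL
  - order 5 (Headphones): customer_id=4 -> matches Aaron
All 5 rows appear; 2 have NULL customer.

SQL:
SELECT a.product, b.name AS customer
FROM orders a
LEFT JOIN customers b ON a.customer_id = b.id

Result:
product    | customer
-----------+---------
Mouse      | Xander  
Laptop     | Xander  
Webcam     | NULL    
Speaker    | NULL    
Headphones | Aaron   


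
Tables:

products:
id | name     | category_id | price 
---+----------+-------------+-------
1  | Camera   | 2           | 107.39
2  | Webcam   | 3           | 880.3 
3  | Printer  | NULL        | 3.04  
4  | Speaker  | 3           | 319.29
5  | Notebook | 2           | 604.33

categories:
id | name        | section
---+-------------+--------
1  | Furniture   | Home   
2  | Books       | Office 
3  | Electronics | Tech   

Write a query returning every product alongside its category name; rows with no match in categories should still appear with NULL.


LEFT JOIN keeps every row from products (the left table); where category_id has no match in categories, the category columns become NULL. Walk through each product:
  - product 1 (Camera): category_id=2 -> matches Books
  - product 2 (Webcam): category_id=3 -> matches Electronics
  - product 3 (Printer): category_id=NULL, no match -> kept with NULL
  - product 4 (Speaker): category_id=3 -> matches Electronics
  - product 5 (Notebook): category_id=2 -> matches Books
All 5 rows appear; 1 has NULL category.

SQL:
SELECT a.name, b.name AS category
FROM products a
LEFT JOIN categories b ON a.category_id = b.id

Result:
name     | category   
---------+------------
Camera   | Books      
Webcam   | Electronics
Printer  | NULL       
Speaker  | Electronics
Notebook | Books      


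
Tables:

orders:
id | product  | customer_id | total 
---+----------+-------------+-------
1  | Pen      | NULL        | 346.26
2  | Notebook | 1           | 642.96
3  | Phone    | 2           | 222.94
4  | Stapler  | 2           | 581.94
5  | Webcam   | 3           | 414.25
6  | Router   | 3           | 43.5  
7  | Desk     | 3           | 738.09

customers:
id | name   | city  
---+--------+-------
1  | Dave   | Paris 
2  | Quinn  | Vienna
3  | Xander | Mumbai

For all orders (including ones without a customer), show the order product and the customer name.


LEFT JOIN keeps every row from orders (the left table); where customer_id has no match in customers, the customer columns become NULL. Walk through each order:
  - order 1 (Pen): customer_id=NULL, no match -> kept with NULL
  - order 2 (Notebook): customer_id=1 -> matches Dave
  - order 3 (Phone): customer_id=2 -> matches Quinn
  - order 4 (Stapler): customer_id=2 -> matches Quinn
  - order 5 (Webcam): customer_id=3 -> matches Xander
  - order 6 (Router): customer_id=3 -> matches Xander
  - order 7 (Desk): customer_id=3 -> matches Xander
All 7 rows appear; 1 has NULL customer.

SQL:
SELECT a.product, b.name AS customer
FROM orders a
LEFT JOIN customers b ON a.customer_id = b.id

Result:
product  | customer
---------+---------
Pen      | NULL    
Notebook | Dave    
Phone    | Quinn   
Stapler  | Quinn   
Webcam   | Xander  
Router   | Xander  
Desk     | Xander  


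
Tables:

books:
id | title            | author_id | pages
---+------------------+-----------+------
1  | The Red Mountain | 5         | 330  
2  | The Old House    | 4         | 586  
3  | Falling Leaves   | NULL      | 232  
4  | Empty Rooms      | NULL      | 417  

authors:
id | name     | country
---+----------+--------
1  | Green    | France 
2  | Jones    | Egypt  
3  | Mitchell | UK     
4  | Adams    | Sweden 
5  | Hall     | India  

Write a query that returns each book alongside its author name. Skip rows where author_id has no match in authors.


INNER JOIN keeps only books rows whose author_id matches an id in authors. Walk through each book:
  - book 1 (The Red Mountain): author_id=5 -> matches Hall
  - book 2 (The Old House): author_id=4 -> matches Adams
  - book 3 (Falling Leaves): author_id=NULL, no match -> dropped
  - book 4 (Empty Rooms): author_id=NULL, no match -> dropped
So 2 of 4 rows are dropped.

SQL:
SELECT a.title, b.name AS author
FROM books a
INNER JOIN authors b ON a.author_id = b.id

Result:
title            | author
-----------------+-------
The Red Mountain | Hall  
The Old House    | Adams 


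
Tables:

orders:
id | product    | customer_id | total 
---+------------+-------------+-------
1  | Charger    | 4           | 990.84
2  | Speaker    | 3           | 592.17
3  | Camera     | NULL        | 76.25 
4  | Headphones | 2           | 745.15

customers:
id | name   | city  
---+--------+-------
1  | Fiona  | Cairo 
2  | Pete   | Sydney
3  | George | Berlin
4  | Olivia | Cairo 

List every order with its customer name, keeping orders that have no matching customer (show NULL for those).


LEFT JOIN keeps every row from orders (the left table); where customer_id has no match in customers, the customer columns become NULL. Walk through each order:
  - order 1 (Charger): customer_id=4 -> matches Olivia
  - order 2 (Speaker): customer_id=3 -> matches George
  - order 3 (Camera): customer_id=NULL, no match -> kept with NULL
  - order 4 (Headphones): customer_id=2 -> matches Pete
All 4 rows appear; 1 has NULL customer.

SQL:
SELECT a.product, b.name AS customer
FROM orders a
LEFT JOIN customers b ON a.customer_id = b.id

Result:
product    | customer
-----------+---------
Charger    | Olivia  
Speaker    | George  
Camera     | NULL    
Headphones | Pete    


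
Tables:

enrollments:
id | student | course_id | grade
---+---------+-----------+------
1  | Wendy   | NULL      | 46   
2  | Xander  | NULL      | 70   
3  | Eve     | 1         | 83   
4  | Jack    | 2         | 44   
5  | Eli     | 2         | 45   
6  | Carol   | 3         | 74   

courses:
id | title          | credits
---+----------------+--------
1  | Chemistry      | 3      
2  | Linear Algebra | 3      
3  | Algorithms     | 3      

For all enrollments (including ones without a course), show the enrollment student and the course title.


LEFT JOIN keeps every row from enrollments (the left table); where course_id has no match in courses, the course columns become NULL. Walk through each enrollment:
  - enrollment 1 (Wendy): course_id=NULL, no match -> kept with NULL
  - enrollment 2 (Xander): course_id=NULL, no match -> kept with NULL
  - enrollment 3 (Eve): course_id=1 -> matches Chemistry
  - enrollment 4 (Jack): course_id=2 -> matches Linear Algebra
  - enrollment 5 (Eli): course_id=2 -> matches Linear Algebra
  - enrollment 6 (Carol): course_id=3 -> matches Algorithms
All 6 rows appear; 2 have NULL course.

SQL:
SELECT a.student, b.title AS course
FROM enrollments a
LEFT JOIN courses b ON a.course_id = b.id

Result:
student | course        
--------+---------------
Wendy   | NULL          
Xander  | NULL          
Eve     | Chemistry     
Jack    | Linear Algebra
Eli     | Linear Algebra
Carol   | Algorithms    


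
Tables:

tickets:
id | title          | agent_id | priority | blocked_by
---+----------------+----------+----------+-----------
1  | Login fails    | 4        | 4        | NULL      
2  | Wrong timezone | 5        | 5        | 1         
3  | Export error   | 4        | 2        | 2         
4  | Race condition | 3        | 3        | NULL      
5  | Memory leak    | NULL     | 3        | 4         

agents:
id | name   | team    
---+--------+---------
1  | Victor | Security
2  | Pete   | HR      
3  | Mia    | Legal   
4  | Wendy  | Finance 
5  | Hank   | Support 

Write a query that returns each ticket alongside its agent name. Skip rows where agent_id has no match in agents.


INNER JOIN keeps only tickets rows whose agent_id matches an id in agents. Walk through each ticket:
  - ticket 1 (Login fails): agent_id=4 -> matches Wendy
  - ticket 2 (Wrong timezone): agent_id=5 -> matches Hank
  - ticket 3 (Export error): agent_id=4 -> matches Wendy
  - ticket 4 (Race condition): agent_id=3 -> matches Mia
  - ticket 5 (Memory leak): agent_id=NULL, no match -> dropped
So 1 of 5 rows is dropped.

SQL:
SELECT a.title, b.name AS agent
FROM tickets a
INNER JOIN agents b ON a.agent_id = b.id

Result:
title          | agent
---------------+------
Login fails    | Wendy
Wrong timezone | Hank 
Export error   | Wendy
Race condition | Mia  


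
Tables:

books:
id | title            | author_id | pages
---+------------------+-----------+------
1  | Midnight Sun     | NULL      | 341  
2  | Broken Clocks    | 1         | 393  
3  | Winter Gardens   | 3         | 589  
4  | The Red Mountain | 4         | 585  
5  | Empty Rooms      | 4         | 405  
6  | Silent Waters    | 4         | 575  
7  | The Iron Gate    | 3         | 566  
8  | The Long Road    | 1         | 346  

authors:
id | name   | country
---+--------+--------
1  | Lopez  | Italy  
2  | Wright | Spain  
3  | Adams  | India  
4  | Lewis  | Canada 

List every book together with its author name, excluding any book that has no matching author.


INNER JOIN keeps only books rows whose author_id matches an id in authors. Walk through each book:
  - book 1 (Midnight Sun): author_id=NULL, no match -> dropped
  - book 2 (Broken Clocks): author_id=1 -> matches Lopez
  - book 3 (Winter Gardens): author_id=3 -> matches Adams
  - book 4 (The Red Mountain): author_id=4 -> matches Lewis
  - book 5 (Empty Rooms): author_id=4 -> matches Lewis
  - book 6 (Silent Waters): author_id=4 -> matches Lewis
  - book 7 (The Iron Gate): author_id=3 -> matches Adams
  - book 8 (The Long Road): author_id=1 -> matches Lopez
So 1 of 8 rows is dropped.

SQL:
SELECT a.title, b.name AS author
FROM books a
INNER JOIN authors b ON a.author_id = b.id

Result:
title            | author
-----------------+-------
Broken Clocks    | Lopez 
Winter Gardens   | Adams 
The Red Mountain | Lewis 
Empty Rooms      | Lewis 
Silent Waters    | Lewis 
The Iron Gate    | Adams 
The Long Road    | Lopez 


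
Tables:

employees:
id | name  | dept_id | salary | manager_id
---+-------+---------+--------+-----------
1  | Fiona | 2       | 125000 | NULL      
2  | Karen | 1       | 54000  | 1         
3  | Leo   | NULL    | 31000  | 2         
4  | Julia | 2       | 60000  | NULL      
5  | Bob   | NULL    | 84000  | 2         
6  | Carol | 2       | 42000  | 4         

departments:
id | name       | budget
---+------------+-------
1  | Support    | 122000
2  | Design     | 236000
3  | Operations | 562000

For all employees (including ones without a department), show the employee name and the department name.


LEFT JOIN keeps every row from employees (the left table); where dept_id has no match in departments, the department columns become NULL. Walk through each employee:
  - employee 1 (Fiona): dept_id=2 -> matches Design
  - employee 2 (Karen): dept_id=1 -> matches Support
  - employee 3 (Leo): dept_id=NULL, no match -> kept with NULL
  - employee 4 (Julia): dept_id=2 -> matches Design
  - employee 5 (Bob): dept_id=NULL, no match -> kept with NULL
  - employee 6 (Carol): dept_id=2 -> matches Design
All 6 rows appear; 2 have NULL department.

SQL:
SELECT a.name, b.name AS department
FROM employees a
LEFT JOIN departments b ON a.dept_id = b.id

Result:
name  | department
------+-----------
Fiona | Design    
Karen | Support   
Leo   | NULL      
Julia | Design    
Bob   | NULL      
Carol | Design    
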